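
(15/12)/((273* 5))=1/1092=0.00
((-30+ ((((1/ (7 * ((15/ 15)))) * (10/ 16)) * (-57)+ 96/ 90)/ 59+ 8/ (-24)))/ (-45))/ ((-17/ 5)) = -167411/ 842520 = -0.20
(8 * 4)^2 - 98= 926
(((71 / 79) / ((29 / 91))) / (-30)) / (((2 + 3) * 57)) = -6461 / 19588050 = -0.00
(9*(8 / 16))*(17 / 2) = 153 / 4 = 38.25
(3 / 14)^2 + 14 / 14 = 205 / 196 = 1.05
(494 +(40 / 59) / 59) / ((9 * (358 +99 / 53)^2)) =1610169362 / 3798947532747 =0.00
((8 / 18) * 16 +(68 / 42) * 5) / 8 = 479 / 252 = 1.90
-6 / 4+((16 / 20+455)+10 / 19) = 86417 / 190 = 454.83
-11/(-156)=11/156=0.07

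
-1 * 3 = -3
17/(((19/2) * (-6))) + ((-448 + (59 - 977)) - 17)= -78848/57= -1383.30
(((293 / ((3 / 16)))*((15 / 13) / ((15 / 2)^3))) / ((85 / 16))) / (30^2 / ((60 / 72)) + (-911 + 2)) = 600064 / 127544625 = 0.00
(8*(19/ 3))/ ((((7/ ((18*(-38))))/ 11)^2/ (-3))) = -8604807552/ 49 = -175608317.39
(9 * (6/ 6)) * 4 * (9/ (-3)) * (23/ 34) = -1242/ 17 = -73.06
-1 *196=-196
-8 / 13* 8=-64 / 13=-4.92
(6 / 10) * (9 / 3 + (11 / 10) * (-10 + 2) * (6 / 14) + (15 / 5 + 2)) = 444 / 175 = 2.54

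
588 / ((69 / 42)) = 8232 / 23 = 357.91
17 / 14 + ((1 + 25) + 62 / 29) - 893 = -350641 / 406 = -863.65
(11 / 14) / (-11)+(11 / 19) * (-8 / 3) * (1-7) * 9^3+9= 1798631 / 266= 6761.77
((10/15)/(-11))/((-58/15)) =5/319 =0.02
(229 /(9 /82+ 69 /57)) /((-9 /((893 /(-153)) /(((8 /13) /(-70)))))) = -72482939165 /5664978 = -12794.92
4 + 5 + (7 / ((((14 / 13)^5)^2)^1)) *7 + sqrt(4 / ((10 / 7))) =sqrt(70) / 5 + 190986897865 / 5903156224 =34.03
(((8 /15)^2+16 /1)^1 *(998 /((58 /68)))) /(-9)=-124326848 /58725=-2117.10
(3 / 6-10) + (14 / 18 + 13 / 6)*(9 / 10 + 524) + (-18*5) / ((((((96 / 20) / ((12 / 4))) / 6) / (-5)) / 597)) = 181615237 / 180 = 1008973.54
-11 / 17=-0.65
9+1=10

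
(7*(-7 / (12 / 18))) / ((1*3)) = -49 / 2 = -24.50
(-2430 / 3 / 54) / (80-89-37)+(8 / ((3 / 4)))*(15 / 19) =7645 / 874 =8.75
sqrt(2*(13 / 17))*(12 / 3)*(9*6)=267.13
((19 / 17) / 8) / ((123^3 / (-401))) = -7619 / 253077912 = -0.00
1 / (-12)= -1 / 12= -0.08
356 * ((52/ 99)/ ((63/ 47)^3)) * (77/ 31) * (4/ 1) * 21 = 7687885504/ 474579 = 16199.38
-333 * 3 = -999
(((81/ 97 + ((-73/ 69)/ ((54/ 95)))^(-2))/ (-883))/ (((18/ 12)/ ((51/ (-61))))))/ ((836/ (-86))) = -3832114426407/ 52517191116340775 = -0.00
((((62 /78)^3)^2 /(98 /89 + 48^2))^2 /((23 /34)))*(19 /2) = 2015221842055680158172563 /11985691590340855579381251521628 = 0.00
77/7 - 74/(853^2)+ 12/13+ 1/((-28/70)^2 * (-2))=665754539/75671336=8.80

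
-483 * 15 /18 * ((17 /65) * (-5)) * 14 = 95795 /13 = 7368.85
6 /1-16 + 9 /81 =-89 /9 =-9.89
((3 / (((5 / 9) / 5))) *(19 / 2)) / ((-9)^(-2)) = 41553 / 2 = 20776.50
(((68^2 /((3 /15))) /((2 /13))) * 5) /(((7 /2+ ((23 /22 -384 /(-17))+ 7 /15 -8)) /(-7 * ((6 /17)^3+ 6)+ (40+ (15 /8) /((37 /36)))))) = -37699876500 /2034223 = -18532.81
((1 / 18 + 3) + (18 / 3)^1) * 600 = 16300 / 3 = 5433.33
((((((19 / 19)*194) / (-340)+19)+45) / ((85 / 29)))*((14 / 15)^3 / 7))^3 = 230240130841555109229248 / 14498894367279052734375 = 15.88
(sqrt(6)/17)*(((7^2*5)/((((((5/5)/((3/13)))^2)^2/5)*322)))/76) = 14175*sqrt(6)/1697437352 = 0.00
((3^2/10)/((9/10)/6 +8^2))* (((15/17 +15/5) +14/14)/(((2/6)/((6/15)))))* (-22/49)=-197208/5343695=-0.04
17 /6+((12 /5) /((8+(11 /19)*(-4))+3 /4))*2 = 17503 /4890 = 3.58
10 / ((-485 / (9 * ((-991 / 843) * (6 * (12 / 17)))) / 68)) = 1712448 / 27257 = 62.83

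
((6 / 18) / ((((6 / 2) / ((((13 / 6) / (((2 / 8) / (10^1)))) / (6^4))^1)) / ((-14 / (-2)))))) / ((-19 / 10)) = -2275 / 83106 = -0.03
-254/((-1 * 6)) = 127/3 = 42.33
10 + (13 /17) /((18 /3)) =1033 /102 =10.13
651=651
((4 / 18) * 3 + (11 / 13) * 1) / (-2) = -59 / 78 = -0.76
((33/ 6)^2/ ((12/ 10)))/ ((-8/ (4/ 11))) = -55/ 48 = -1.15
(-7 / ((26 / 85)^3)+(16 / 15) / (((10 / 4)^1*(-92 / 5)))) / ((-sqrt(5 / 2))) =1483252483*sqrt(10) / 30318600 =154.71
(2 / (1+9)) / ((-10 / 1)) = -1 / 50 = -0.02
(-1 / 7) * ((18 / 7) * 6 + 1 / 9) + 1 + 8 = 2990 / 441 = 6.78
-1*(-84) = 84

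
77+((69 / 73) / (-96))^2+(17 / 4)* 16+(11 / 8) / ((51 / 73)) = 40901508835 / 278301696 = 146.97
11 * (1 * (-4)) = -44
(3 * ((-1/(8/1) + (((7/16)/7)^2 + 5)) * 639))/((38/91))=217884303/9728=22397.65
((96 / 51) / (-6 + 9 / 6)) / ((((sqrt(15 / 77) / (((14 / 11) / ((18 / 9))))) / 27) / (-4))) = 65.14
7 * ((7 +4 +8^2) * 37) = 19425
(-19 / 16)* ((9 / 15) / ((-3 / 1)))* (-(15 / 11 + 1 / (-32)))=-8911 / 28160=-0.32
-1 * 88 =-88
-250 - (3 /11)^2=-30259 /121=-250.07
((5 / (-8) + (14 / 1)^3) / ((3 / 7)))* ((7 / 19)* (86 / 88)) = 46242329 / 20064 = 2304.74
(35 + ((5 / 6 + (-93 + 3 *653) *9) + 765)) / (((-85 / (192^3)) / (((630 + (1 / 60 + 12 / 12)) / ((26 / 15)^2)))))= -884060926304256 / 2873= -307713514202.66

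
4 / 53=0.08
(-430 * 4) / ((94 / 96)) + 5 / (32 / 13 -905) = -968679535 / 551451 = -1756.60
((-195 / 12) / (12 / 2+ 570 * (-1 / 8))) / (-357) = -65 / 93177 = -0.00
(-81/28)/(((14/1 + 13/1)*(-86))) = 3/2408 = 0.00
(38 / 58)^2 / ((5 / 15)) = 1083 / 841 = 1.29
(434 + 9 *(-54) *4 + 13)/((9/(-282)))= 46906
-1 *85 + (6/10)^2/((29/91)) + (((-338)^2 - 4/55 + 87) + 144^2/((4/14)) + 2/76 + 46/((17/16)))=962707546209/5151850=186866.38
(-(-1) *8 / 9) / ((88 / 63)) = 7 / 11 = 0.64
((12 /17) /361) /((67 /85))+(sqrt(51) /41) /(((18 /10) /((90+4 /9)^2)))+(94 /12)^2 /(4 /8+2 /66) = 587732513 /5079270+3312980 * sqrt(51) /29889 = 907.29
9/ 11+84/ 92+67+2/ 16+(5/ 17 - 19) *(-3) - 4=4162469/ 34408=120.97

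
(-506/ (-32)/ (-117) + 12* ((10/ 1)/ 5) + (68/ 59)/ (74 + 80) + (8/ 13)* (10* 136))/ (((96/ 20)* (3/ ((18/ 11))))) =36603155665/ 374197824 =97.82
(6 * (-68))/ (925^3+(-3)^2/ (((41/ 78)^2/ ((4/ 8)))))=-685848/ 1330432730503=-0.00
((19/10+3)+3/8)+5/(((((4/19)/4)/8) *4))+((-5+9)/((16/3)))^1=7841/40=196.02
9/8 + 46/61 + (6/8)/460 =211093/112240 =1.88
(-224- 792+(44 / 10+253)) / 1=-3793 / 5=-758.60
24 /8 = 3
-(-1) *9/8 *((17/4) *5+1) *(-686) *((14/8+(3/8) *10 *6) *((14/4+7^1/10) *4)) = -559651491/80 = -6995643.64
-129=-129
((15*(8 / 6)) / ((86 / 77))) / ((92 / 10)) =1925 / 989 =1.95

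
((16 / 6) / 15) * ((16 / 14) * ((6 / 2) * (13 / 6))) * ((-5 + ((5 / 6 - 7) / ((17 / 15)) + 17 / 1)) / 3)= 2.89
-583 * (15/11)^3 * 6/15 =-71550/121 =-591.32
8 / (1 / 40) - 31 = 289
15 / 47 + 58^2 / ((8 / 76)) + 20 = 1502981 / 47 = 31978.32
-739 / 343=-2.15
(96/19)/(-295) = -96/5605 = -0.02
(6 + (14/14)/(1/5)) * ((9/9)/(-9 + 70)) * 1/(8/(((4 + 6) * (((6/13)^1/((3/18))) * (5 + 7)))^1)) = 5940/793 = 7.49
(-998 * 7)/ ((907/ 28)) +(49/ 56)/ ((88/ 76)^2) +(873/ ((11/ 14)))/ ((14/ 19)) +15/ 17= 77241684837/ 59702368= 1293.78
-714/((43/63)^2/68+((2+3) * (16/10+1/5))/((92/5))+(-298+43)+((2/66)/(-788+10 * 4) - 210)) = 536292137304/348893381917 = 1.54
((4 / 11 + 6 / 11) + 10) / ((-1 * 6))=-20 / 11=-1.82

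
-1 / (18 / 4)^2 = -4 / 81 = -0.05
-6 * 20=-120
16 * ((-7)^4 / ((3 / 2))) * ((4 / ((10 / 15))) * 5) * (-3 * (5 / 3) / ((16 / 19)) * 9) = -41057100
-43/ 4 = -10.75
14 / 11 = 1.27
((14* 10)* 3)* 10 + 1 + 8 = 4209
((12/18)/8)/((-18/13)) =-13/216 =-0.06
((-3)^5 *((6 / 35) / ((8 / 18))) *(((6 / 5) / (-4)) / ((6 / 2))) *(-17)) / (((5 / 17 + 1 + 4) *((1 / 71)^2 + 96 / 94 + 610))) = -49916017287 / 1013372395000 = -0.05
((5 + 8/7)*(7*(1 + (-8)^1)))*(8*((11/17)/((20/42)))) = -278124/85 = -3272.05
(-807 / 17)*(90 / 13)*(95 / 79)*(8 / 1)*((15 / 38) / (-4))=5447250 / 17459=312.00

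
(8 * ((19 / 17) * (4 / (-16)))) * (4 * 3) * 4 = -107.29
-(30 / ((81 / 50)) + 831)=-22937 / 27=-849.52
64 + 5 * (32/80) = 66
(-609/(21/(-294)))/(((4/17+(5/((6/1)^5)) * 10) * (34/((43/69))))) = 237568464/367471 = 646.50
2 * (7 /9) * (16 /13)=224 /117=1.91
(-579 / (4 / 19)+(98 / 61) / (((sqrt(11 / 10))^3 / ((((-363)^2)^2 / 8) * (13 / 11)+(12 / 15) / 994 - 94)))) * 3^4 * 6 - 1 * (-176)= -2672891 / 2+86737691244769551 * sqrt(110) / 524051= 1735922419970.67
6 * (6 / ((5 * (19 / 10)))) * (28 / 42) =48 / 19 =2.53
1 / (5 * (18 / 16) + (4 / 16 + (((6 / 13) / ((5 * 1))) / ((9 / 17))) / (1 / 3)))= 520 / 3327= 0.16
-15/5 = -3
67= 67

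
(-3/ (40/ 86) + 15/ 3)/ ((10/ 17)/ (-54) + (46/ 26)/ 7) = -1211301/ 202040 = -6.00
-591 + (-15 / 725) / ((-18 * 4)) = -2056679 / 3480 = -591.00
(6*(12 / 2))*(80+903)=35388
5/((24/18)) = 15/4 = 3.75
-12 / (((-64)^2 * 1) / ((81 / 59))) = -0.00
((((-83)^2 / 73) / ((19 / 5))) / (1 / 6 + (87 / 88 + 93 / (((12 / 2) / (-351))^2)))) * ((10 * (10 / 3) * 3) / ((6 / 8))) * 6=0.06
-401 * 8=-3208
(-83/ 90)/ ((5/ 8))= -332/ 225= -1.48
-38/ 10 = -19/ 5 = -3.80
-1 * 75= -75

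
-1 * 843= -843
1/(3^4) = 1/81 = 0.01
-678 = -678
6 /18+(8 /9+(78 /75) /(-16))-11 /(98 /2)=82267 /88200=0.93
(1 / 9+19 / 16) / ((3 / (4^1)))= 187 / 108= 1.73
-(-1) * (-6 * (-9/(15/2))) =36/5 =7.20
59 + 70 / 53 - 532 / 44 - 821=-450525 / 583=-772.77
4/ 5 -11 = -51/ 5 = -10.20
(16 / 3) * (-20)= -106.67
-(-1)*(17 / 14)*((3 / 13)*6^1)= 153 / 91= 1.68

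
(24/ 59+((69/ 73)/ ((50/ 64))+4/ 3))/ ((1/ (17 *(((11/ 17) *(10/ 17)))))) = 20964152/ 1098285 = 19.09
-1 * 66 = -66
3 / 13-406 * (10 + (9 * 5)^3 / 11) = -481538297 / 143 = -3367400.68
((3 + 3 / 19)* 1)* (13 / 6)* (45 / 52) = 5.92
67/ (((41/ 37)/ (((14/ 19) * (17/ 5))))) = 590002/ 3895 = 151.48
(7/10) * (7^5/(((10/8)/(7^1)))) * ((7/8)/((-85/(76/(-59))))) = 109531219/125375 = 873.63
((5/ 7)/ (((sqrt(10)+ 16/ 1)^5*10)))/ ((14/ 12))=45818/ 459833261769 - 88345*sqrt(10)/ 3678666094152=0.00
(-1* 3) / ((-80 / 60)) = 2.25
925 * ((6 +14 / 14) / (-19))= -340.79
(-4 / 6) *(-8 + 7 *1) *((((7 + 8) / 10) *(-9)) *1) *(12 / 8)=-27 / 2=-13.50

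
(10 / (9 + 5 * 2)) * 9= 90 / 19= 4.74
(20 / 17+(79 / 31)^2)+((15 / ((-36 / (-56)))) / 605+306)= 313.71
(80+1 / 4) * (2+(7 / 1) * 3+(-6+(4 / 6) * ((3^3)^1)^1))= 11235 / 4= 2808.75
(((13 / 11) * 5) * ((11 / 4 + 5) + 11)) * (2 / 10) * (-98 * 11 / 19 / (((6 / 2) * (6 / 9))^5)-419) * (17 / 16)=-2120191125 / 214016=-9906.69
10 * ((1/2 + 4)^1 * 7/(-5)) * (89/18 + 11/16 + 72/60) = -34433/80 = -430.41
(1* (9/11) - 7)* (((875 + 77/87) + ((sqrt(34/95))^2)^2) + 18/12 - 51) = -44129107246/8636925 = -5109.35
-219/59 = -3.71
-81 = -81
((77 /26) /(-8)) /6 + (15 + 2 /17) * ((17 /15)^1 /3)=105757 /18720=5.65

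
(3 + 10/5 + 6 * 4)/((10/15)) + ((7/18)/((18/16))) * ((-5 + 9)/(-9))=63199/1458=43.35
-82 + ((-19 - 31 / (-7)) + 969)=872.43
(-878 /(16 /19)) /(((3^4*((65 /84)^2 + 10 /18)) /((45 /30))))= -408709 /24435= -16.73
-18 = -18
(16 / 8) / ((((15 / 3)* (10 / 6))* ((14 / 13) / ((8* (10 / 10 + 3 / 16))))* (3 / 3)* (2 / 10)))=741 / 70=10.59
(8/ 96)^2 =1/ 144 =0.01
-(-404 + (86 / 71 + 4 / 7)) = 199902 / 497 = 402.22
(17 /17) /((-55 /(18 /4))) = -9 /110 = -0.08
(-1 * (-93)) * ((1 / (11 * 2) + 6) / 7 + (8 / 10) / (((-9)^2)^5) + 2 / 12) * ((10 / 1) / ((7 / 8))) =98001886919264 / 89494132959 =1095.06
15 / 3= 5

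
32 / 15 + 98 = 1502 / 15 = 100.13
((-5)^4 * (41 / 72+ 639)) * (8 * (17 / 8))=489270625 / 72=6795425.35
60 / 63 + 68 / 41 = 2248 / 861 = 2.61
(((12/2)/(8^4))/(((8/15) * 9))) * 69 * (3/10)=0.01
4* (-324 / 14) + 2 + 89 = -11 / 7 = -1.57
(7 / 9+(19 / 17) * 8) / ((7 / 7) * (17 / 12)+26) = 5948 / 16779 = 0.35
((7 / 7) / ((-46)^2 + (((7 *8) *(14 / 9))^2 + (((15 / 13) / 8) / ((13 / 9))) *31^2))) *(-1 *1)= -109512 / 1073250839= -0.00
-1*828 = -828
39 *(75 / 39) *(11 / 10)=165 / 2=82.50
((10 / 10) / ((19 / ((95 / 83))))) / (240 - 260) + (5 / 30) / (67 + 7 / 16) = -7 / 12948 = -0.00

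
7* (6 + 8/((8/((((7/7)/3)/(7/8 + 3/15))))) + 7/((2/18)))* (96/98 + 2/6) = 1725613/2709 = 636.99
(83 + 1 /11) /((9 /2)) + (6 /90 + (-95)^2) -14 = 4469618 /495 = 9029.53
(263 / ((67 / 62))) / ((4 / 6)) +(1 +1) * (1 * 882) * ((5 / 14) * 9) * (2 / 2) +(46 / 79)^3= 199366348123 / 33033613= 6035.26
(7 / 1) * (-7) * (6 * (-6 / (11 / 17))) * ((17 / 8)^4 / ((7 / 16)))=89450991 / 704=127061.07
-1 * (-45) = 45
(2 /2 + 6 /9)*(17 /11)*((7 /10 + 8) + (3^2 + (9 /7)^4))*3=8339979 /52822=157.89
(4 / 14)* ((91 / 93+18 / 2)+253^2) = 11907530 / 651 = 18291.14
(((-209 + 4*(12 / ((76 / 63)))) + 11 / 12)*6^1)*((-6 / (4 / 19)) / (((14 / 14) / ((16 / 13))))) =460452 / 13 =35419.38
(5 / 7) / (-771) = -5 / 5397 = -0.00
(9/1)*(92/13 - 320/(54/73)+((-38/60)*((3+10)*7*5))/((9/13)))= -196971/26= -7575.81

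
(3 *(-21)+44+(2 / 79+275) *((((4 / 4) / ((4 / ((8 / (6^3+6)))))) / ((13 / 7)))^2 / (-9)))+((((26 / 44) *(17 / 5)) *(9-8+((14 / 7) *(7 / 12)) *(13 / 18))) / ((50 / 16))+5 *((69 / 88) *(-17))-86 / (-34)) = -22683508428252667 / 276849580293000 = -81.93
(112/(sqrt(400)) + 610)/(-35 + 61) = 1539/65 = 23.68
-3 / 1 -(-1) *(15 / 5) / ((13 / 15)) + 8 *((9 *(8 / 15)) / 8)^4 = 12174 / 8125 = 1.50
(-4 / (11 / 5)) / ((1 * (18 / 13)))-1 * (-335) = 33035 / 99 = 333.69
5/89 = 0.06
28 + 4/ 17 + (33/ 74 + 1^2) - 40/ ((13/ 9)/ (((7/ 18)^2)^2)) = 173155279/ 5961033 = 29.05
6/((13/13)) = 6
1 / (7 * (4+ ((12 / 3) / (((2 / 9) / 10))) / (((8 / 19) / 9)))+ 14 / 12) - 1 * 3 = -242652 / 80885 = -3.00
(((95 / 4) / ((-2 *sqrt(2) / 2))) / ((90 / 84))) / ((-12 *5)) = 133 *sqrt(2) / 720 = 0.26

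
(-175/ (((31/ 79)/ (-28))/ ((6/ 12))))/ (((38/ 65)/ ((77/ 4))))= 484358875/ 2356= 205585.26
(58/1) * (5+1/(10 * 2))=2929/10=292.90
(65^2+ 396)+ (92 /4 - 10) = 4634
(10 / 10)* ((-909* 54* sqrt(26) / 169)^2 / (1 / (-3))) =-14456612376 / 2197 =-6580160.39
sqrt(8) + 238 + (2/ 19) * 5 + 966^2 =2 * sqrt(2) + 17734496/ 19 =933397.35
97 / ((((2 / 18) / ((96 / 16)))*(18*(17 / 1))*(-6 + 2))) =-291 / 68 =-4.28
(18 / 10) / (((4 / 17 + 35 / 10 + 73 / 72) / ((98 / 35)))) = 154224 / 145325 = 1.06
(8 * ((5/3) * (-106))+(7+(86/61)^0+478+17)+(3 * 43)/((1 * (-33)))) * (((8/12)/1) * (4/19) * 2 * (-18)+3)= 392210/209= 1876.60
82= 82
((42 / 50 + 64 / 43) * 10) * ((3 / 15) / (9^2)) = 5006 / 87075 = 0.06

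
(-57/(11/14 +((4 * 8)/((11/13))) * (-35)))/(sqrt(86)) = 4389 * sqrt(86)/8759917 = 0.00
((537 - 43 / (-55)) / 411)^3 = 25876552408552 / 11550839095125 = 2.24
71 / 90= 0.79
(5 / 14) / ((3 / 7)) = 5 / 6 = 0.83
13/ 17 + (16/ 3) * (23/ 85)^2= 25039/ 21675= 1.16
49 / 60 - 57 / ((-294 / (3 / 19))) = 2491 / 2940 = 0.85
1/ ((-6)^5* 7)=-1/ 54432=-0.00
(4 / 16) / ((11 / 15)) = 15 / 44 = 0.34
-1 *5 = -5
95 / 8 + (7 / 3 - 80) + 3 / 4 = -1561 / 24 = -65.04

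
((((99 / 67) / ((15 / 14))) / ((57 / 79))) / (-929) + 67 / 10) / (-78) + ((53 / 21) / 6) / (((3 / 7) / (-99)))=-97.25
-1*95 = -95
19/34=0.56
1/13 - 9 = -116/13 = -8.92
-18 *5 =-90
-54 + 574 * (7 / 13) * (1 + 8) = 35460 / 13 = 2727.69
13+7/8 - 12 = 15/8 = 1.88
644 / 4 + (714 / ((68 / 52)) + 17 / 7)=4966 / 7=709.43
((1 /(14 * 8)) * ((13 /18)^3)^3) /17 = 10604499373 /377676088860672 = 0.00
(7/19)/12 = 7/228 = 0.03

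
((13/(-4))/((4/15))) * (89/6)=-5785/32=-180.78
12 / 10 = 1.20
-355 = -355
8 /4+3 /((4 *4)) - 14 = -189 /16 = -11.81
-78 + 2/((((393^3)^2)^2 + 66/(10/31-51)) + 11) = -78.00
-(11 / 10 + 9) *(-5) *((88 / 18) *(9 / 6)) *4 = 4444 / 3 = 1481.33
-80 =-80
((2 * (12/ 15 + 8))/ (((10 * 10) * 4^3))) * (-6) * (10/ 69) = -11/ 4600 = -0.00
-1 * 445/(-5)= 89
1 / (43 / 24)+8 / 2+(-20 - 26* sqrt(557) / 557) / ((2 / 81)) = -34634 / 43 - 1053* sqrt(557) / 557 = -850.06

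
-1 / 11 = -0.09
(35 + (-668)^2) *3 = 1338777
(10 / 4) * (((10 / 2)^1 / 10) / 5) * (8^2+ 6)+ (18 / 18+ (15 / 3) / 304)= 5629 / 304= 18.52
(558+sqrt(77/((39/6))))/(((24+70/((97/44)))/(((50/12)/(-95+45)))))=-9021/10816-97 *sqrt(2002)/843648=-0.84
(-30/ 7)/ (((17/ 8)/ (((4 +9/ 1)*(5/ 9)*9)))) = -15600/ 119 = -131.09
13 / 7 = 1.86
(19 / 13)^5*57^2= 8044845651 / 371293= 21667.11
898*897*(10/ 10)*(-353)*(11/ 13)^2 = -2646582906/ 13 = -203583300.46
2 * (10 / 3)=20 / 3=6.67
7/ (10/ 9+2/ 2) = 63/ 19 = 3.32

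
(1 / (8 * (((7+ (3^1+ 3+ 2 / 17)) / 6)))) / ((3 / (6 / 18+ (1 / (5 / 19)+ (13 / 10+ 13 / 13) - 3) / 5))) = 2431 / 133800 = 0.02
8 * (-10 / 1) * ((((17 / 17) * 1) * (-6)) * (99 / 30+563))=271824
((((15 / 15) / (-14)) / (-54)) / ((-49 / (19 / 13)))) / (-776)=19 / 373699872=0.00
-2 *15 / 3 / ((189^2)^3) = -10 / 45579633110361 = -0.00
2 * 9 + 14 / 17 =18.82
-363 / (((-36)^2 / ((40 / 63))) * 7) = -0.03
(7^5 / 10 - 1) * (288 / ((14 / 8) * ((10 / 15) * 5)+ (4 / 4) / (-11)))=159638688 / 1895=84242.05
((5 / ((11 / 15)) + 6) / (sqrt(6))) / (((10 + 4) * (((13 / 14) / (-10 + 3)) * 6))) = -329 * sqrt(6) / 1716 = -0.47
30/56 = 0.54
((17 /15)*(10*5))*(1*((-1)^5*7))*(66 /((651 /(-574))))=23083.44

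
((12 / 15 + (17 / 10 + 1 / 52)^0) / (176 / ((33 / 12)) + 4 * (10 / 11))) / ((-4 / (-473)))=3.15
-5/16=-0.31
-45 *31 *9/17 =-12555/17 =-738.53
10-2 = 8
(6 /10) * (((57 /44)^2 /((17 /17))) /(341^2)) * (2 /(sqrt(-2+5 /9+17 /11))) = 29241 * sqrt(110) /5628000400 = 0.00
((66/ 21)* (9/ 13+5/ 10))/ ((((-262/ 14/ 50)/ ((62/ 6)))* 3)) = -528550/ 15327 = -34.48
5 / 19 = 0.26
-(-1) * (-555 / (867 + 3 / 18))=-3330 / 5203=-0.64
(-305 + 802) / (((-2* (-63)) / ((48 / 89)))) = 568 / 267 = 2.13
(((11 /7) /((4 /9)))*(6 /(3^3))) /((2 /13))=143 /28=5.11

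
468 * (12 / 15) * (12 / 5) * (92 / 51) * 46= 31689216 / 425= 74562.86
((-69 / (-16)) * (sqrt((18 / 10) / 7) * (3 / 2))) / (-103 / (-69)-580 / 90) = -128547 * sqrt(35) / 1148000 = -0.66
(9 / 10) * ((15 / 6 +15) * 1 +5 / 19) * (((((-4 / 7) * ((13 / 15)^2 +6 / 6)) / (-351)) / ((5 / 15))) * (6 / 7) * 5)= 7092 / 12103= 0.59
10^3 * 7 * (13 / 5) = 18200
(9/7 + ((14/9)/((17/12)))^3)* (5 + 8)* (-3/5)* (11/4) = -346513453/6190380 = -55.98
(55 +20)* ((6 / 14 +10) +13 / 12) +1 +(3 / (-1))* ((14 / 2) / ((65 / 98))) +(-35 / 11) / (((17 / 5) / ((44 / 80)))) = 12874391 / 15470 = 832.22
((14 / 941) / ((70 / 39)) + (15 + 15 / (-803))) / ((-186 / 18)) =-169897401 / 117121565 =-1.45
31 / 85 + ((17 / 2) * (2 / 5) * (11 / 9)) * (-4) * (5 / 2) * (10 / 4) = -103.52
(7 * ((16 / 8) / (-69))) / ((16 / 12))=-7 / 46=-0.15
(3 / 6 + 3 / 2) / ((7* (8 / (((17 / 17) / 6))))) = 1 / 168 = 0.01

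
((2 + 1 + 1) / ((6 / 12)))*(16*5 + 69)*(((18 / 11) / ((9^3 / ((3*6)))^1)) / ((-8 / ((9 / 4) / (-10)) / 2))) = 149 / 55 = 2.71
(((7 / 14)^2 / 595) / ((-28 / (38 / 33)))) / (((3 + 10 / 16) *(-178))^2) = -38 / 915598251645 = -0.00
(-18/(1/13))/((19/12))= -2808/19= -147.79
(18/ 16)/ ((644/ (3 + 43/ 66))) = 723/ 113344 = 0.01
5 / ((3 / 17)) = 85 / 3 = 28.33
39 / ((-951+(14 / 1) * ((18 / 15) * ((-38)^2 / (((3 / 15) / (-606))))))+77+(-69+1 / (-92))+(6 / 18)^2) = -32292 / 60863232049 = -0.00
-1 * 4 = -4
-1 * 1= -1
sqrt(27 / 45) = sqrt(15) / 5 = 0.77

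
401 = 401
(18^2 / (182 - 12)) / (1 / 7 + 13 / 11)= 2079 / 1445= 1.44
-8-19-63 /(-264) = -2355 /88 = -26.76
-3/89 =-0.03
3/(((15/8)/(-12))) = -96/5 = -19.20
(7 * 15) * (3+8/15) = 371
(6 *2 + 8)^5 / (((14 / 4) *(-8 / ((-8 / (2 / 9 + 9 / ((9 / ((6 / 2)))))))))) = 57600000 / 203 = 283743.84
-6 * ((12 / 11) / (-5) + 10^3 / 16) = -20553 / 55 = -373.69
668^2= 446224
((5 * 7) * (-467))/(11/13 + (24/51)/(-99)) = -357612255/18409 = -19425.95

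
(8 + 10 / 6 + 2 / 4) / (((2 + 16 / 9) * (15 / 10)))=61 / 34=1.79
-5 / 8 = -0.62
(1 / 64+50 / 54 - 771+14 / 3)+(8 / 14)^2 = -64779605 / 84672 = -765.07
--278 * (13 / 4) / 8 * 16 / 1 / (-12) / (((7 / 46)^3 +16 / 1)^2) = -4280013622768 / 7279465448883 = -0.59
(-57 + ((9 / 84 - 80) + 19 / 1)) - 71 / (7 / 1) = -3585 / 28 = -128.04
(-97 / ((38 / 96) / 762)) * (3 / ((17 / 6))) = -197714.23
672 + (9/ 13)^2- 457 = 215.48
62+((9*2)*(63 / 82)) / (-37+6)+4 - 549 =-614460 / 1271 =-483.45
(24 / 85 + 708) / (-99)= -20068 / 2805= -7.15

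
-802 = -802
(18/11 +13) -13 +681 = 7509/11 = 682.64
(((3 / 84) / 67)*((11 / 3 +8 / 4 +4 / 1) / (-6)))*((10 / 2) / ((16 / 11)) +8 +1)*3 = -5771 / 180096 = -0.03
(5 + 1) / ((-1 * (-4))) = 3 / 2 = 1.50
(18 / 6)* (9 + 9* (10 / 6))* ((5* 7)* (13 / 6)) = 5460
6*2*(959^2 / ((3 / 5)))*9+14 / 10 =827712907 / 5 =165542581.40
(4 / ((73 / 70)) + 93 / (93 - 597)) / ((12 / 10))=223885 / 73584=3.04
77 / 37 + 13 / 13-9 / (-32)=3981 / 1184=3.36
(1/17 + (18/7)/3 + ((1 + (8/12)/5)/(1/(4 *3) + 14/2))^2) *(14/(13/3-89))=-210087/1349375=-0.16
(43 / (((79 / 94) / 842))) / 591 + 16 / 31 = 73.41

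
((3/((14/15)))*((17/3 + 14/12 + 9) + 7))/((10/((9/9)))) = 411/56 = 7.34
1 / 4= 0.25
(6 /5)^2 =36 /25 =1.44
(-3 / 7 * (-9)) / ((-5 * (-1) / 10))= 54 / 7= 7.71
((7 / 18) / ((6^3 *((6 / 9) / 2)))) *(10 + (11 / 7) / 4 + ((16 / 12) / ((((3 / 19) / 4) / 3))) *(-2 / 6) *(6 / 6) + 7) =-4129 / 46656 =-0.09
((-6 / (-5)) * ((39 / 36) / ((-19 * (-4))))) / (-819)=-1 / 47880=-0.00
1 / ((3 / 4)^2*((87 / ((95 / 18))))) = 760 / 7047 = 0.11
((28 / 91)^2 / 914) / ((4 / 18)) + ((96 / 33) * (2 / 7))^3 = 20262602740 / 35259413189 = 0.57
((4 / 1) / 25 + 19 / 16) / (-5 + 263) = 0.01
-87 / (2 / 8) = -348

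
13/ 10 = 1.30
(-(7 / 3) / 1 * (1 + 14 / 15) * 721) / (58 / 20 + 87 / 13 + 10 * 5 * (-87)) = 131222 / 175113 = 0.75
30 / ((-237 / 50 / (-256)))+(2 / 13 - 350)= 1304708 / 1027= 1270.41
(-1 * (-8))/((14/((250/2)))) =500/7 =71.43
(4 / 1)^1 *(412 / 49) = 1648 / 49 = 33.63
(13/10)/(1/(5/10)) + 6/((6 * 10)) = 3/4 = 0.75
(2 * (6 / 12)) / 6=1 / 6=0.17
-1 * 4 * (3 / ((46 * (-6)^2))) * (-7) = 0.05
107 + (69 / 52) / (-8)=44443 / 416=106.83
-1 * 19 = -19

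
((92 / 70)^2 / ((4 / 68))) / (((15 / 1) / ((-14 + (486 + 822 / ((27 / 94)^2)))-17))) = 91067758388 / 4465125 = 20395.34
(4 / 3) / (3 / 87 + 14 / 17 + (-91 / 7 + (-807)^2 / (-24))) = -15776 / 321209421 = -0.00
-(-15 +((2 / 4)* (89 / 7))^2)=-25.41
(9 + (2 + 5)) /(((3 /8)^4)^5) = 18446744073709551616 /3486784401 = 5290474532.47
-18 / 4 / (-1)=9 / 2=4.50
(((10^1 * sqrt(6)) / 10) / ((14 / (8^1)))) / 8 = sqrt(6) / 14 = 0.17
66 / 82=33 / 41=0.80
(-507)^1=-507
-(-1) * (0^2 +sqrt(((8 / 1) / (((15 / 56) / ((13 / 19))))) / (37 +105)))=4 * sqrt(3682770) / 20235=0.38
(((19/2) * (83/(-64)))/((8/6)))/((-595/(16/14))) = 4731/266560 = 0.02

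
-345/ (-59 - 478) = 115/ 179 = 0.64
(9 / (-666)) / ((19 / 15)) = -15 / 1406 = -0.01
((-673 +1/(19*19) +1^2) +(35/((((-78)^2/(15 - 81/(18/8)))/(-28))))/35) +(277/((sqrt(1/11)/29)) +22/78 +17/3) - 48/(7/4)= -888351388/1281189 +8033*sqrt(11)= 25949.07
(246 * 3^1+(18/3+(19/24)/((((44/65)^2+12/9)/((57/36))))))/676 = 1623421417/1473658368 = 1.10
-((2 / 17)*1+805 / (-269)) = 13147 / 4573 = 2.87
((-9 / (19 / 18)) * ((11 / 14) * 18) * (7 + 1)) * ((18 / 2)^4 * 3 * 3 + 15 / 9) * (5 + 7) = -90917240832 / 133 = -683588276.93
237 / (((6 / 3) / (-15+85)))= 8295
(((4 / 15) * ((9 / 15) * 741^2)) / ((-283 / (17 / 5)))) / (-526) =18668754 / 9303625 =2.01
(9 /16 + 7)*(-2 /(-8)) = 1.89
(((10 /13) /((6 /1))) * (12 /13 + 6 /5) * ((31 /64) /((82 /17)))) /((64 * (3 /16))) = 12121 /5321472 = 0.00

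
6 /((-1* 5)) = -1.20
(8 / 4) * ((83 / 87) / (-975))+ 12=1017734 / 84825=12.00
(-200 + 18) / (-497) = 26 / 71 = 0.37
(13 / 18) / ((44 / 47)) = 611 / 792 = 0.77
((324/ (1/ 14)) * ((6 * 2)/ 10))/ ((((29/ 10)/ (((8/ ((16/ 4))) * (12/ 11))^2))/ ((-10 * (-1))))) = 313528320/ 3509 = 89349.76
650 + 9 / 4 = 2609 / 4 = 652.25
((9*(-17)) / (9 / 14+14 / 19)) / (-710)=20349 / 130285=0.16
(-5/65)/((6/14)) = -0.18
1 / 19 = 0.05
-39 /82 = -0.48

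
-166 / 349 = -0.48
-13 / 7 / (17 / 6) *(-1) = 78 / 119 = 0.66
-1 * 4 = -4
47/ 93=0.51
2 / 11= 0.18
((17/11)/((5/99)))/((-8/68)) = -2601/10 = -260.10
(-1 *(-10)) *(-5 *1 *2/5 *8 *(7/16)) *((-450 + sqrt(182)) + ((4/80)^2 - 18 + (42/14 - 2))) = 1307593/40 - 70 *sqrt(182) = 31745.47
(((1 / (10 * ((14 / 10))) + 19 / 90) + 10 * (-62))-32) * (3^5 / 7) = -5542857 / 245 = -22623.91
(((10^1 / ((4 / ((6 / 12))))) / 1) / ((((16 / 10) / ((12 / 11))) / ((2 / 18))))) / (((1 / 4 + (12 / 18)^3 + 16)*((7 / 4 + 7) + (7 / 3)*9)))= 450 / 2339183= 0.00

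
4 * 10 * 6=240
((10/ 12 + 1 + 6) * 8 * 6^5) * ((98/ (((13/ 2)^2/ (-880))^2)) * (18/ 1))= 10650665720217600/ 28561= 372909412143.05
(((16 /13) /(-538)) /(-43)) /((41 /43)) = 8 /143377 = 0.00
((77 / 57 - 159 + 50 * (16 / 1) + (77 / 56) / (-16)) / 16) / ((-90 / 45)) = -4685965 / 233472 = -20.07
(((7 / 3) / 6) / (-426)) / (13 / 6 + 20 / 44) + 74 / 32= 4089623 / 1768752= 2.31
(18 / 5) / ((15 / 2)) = 12 / 25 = 0.48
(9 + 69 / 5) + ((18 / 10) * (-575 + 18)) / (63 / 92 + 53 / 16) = -335418 / 1471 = -228.02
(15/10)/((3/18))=9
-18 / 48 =-3 / 8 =-0.38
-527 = -527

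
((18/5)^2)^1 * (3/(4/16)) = 3888/25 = 155.52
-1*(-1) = 1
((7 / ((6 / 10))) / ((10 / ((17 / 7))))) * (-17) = -48.17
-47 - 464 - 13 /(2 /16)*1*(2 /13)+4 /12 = -1580 /3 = -526.67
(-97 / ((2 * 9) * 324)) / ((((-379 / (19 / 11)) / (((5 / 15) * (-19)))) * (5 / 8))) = -35017 / 45588015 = -0.00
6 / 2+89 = 92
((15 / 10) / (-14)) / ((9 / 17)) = -17 / 84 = -0.20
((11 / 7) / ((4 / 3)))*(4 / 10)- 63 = -4377 / 70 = -62.53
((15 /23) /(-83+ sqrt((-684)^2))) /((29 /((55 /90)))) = 55 /2405202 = 0.00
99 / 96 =33 / 32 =1.03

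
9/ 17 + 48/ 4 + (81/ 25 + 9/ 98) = 15.86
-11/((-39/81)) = 297/13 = 22.85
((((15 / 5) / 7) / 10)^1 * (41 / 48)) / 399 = 41 / 446880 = 0.00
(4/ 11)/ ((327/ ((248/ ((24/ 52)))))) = 6448/ 10791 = 0.60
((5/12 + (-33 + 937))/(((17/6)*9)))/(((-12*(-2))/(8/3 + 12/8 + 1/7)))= 1964393/308448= 6.37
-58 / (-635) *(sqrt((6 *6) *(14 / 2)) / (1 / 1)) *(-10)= -696 *sqrt(7) / 127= -14.50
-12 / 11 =-1.09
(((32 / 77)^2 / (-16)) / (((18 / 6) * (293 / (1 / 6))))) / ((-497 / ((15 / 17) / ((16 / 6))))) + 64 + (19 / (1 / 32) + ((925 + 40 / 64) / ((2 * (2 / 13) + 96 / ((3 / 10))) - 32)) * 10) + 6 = 156256036484769993 / 220046241175376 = 710.11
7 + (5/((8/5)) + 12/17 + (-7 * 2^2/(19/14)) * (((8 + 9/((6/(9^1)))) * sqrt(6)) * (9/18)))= 1473/136- 4214 * sqrt(6)/19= -532.44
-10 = -10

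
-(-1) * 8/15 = 8/15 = 0.53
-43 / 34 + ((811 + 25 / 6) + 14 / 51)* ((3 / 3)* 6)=166307 / 34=4891.38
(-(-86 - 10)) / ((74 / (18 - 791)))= -37104 / 37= -1002.81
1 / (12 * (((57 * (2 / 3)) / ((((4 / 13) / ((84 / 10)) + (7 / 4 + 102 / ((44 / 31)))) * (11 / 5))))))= 884687 / 2489760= 0.36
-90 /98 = -45 /49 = -0.92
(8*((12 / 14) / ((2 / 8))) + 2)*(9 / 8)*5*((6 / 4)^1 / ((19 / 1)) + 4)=718425 / 1064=675.21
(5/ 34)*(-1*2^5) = -4.71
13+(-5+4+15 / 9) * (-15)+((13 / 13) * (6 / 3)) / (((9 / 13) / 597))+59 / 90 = 1728.32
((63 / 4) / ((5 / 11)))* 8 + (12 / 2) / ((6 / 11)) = 288.20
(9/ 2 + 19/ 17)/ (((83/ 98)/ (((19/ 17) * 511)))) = 90866531/ 23987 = 3788.16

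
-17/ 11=-1.55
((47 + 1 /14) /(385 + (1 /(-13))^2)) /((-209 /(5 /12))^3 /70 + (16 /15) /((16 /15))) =-69606875 /1026446845666292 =-0.00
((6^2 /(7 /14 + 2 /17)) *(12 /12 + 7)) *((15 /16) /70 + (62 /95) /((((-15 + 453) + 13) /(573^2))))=465116092074 /2099405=221546.62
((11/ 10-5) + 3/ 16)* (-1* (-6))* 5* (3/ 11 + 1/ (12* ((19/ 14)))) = -37.21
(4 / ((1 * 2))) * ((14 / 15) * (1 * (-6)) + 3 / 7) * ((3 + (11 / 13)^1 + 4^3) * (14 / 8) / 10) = -79821 / 650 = -122.80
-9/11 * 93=-837/11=-76.09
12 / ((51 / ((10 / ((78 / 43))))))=860 / 663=1.30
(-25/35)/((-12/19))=95/84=1.13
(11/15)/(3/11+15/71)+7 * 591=23465381/5670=4138.52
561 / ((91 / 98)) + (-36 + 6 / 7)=569.01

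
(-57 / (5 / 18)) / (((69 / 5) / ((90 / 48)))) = -2565 / 92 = -27.88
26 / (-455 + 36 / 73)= -1898 / 33179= -0.06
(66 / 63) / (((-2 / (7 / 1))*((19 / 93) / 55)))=-18755 / 19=-987.11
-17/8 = -2.12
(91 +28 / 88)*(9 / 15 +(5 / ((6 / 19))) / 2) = 1026599 / 1320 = 777.73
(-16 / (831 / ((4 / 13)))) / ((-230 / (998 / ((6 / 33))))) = 175648 / 1242345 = 0.14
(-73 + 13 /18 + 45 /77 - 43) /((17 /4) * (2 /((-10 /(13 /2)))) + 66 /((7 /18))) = -0.70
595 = 595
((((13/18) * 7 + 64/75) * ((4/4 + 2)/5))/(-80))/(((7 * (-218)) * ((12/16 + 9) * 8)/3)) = 2659/2380560000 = 0.00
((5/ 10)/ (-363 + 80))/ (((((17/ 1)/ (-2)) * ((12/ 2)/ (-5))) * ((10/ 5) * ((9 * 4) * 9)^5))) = -5/ 206130213927456768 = -0.00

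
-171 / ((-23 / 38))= 6498 / 23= 282.52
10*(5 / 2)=25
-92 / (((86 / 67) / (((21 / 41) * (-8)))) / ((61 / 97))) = 184.69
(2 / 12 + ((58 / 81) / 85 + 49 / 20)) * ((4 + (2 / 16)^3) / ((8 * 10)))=9875497 / 75202560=0.13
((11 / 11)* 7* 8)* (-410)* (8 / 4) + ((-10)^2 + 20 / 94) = -2153530 / 47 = -45819.79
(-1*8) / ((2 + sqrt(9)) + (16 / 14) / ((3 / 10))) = -168 / 185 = -0.91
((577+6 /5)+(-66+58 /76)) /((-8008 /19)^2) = 1851797 /641280640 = 0.00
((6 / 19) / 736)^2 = 9 / 48888064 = 0.00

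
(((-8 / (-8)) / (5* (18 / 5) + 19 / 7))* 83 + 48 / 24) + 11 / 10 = 2061 / 290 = 7.11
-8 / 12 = -2 / 3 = -0.67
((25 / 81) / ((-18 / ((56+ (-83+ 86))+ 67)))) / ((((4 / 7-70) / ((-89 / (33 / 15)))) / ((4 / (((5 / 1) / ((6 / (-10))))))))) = 43610 / 72171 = 0.60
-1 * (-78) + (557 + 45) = 680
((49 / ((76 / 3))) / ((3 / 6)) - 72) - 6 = -2817 / 38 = -74.13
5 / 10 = 1 / 2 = 0.50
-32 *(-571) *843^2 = 12984978528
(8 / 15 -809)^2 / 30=147064129 / 6750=21787.28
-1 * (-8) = 8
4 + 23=27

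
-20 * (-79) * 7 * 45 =497700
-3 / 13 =-0.23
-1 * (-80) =80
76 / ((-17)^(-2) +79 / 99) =1087218 / 11465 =94.83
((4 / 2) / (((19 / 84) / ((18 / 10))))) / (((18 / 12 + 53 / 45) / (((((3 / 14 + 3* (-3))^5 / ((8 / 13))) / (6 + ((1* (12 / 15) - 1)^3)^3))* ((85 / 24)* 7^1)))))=-4921561235806083984375 / 2355895298963584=-2089040.73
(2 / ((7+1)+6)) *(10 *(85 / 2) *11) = 4675 / 7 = 667.86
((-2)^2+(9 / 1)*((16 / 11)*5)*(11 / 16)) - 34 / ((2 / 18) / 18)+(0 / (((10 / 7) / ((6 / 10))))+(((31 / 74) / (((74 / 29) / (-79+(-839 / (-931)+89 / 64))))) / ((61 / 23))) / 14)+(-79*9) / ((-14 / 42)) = -926867158384873 / 278644814336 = -3326.34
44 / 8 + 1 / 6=17 / 3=5.67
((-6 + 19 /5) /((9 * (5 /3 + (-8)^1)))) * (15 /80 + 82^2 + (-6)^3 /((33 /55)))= 1120097 /4560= 245.64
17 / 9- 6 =-37 / 9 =-4.11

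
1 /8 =0.12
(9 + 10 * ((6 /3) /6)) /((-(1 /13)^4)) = -1056757 /3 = -352252.33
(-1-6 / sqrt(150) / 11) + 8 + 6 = 12.96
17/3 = 5.67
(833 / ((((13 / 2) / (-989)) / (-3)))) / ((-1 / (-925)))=4572295350 / 13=351715026.92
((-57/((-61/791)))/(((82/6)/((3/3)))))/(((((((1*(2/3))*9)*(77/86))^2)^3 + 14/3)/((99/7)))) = 36277866364160619/1140226519087659829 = 0.03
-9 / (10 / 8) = -36 / 5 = -7.20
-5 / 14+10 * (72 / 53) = 13.23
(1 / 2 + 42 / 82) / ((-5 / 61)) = -5063 / 410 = -12.35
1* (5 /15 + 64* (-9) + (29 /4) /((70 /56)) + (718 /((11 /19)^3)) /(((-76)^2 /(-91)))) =-100329769 /159720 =-628.16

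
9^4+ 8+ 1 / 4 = 6569.25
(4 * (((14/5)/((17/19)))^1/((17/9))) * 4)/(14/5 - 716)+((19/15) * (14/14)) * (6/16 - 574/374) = -204896551/136035768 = -1.51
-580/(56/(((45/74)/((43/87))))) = -567675/44548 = -12.74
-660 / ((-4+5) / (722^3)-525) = 248402251680 / 197592700199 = 1.26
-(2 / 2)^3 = -1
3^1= 3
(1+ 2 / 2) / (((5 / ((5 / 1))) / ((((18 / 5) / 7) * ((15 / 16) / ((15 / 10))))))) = 9 / 14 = 0.64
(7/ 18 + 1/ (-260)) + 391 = 915841/ 2340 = 391.39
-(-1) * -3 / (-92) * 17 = 51 / 92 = 0.55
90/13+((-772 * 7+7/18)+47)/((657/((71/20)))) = -67707937/3074760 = -22.02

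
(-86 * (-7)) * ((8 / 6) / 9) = 2408 / 27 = 89.19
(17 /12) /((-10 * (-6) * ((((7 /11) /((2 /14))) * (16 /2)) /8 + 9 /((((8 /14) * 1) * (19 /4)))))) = 3553 /1169280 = 0.00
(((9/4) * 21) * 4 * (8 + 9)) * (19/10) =61047/10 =6104.70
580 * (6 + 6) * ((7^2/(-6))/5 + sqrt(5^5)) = 377707.83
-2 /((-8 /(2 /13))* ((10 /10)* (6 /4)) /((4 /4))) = 1 /39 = 0.03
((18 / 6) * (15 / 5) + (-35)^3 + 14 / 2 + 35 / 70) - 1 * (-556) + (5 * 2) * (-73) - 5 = -86075 / 2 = -43037.50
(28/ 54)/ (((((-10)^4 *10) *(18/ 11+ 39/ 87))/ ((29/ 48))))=9251/ 6156000000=0.00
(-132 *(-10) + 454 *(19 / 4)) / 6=6953 / 12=579.42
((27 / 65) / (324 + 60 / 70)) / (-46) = -63 / 2266420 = -0.00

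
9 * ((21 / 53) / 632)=189 / 33496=0.01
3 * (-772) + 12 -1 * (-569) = -1735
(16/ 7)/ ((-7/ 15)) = -240/ 49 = -4.90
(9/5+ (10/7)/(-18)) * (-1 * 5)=-542/63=-8.60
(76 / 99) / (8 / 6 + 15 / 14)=1064 / 3333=0.32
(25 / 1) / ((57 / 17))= 425 / 57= 7.46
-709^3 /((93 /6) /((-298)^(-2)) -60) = -258.94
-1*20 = -20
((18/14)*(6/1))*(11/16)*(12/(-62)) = -891/868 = -1.03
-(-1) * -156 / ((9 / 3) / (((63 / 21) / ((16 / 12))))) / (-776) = 117 / 776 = 0.15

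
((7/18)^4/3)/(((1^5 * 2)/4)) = 2401/157464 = 0.02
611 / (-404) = -611 / 404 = -1.51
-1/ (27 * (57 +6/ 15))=-5/ 7749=-0.00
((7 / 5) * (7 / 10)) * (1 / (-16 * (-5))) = 49 / 4000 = 0.01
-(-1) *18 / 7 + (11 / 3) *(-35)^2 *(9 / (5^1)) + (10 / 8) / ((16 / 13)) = 3623687 / 448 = 8088.59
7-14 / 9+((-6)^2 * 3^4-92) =25465 / 9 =2829.44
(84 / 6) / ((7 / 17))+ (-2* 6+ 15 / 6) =49 / 2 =24.50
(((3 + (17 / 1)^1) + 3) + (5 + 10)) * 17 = 646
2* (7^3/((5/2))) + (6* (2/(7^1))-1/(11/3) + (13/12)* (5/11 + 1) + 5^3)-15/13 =6024971/15015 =401.26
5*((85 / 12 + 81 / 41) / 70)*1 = 4457 / 6888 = 0.65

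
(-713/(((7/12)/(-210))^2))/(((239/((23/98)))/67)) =-71197898400/11711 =-6079574.62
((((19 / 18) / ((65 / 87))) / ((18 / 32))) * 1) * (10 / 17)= 8816 / 5967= 1.48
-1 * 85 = -85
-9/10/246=-3/820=-0.00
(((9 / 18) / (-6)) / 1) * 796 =-199 / 3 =-66.33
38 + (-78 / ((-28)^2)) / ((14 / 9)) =208193 / 5488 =37.94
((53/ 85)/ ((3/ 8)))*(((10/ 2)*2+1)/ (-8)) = -2.29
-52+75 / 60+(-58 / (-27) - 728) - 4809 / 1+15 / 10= -603083 / 108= -5584.10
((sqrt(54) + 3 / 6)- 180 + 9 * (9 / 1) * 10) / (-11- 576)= -1.09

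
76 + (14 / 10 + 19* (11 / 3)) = 2206 / 15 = 147.07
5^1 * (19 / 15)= 19 / 3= 6.33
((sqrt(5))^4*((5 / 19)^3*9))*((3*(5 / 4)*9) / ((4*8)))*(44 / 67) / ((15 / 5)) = 13921875 / 14705696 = 0.95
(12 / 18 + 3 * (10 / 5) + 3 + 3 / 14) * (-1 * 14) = -415 / 3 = -138.33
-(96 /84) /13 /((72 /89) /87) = -9.45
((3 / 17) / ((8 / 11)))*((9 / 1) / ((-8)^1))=-297 / 1088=-0.27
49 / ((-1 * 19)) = -49 / 19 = -2.58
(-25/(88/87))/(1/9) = -19575/88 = -222.44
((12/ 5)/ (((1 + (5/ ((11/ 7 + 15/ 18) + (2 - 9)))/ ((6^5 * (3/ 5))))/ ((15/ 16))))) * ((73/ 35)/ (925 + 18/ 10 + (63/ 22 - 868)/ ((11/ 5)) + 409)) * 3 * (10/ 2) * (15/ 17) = 0.07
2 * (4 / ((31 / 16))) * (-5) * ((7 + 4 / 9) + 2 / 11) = -483200 / 3069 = -157.45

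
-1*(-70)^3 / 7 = 49000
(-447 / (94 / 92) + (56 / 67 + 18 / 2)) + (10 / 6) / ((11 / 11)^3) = -4024298 / 9447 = -425.99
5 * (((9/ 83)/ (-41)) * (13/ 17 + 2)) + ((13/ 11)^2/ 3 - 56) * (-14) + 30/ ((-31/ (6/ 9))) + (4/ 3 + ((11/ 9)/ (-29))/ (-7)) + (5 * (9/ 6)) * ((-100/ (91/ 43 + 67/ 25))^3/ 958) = 1150492177267738929243966349/ 1626862088750840429765508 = 707.18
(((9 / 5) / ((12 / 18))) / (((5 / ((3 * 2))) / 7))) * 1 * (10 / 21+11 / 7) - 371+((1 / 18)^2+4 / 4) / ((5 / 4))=-655609 / 2025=-323.76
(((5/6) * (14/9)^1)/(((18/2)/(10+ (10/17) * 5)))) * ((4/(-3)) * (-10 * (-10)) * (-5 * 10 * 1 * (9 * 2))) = 308000000/1377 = 223674.66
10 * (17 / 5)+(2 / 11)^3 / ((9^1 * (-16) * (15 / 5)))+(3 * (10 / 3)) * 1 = 3162455 / 71874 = 44.00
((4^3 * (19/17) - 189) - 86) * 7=-24213/17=-1424.29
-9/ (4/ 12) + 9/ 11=-288/ 11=-26.18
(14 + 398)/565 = 412/565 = 0.73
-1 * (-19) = 19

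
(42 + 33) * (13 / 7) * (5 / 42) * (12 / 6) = 1625 / 49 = 33.16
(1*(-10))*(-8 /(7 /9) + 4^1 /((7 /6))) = 480 /7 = 68.57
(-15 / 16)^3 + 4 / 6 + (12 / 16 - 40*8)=-3924877 / 12288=-319.41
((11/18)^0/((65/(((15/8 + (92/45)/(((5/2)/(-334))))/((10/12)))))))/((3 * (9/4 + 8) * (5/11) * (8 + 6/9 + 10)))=-5371003/279825000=-0.02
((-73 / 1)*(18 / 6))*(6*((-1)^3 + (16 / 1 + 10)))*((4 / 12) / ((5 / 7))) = -15330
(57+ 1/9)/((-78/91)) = -1799/27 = -66.63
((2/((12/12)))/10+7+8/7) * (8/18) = 1168/315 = 3.71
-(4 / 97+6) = -586 / 97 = -6.04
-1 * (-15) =15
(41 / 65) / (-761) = -41 / 49465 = -0.00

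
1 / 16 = 0.06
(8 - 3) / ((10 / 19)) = 19 / 2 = 9.50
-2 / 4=-0.50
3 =3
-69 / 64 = -1.08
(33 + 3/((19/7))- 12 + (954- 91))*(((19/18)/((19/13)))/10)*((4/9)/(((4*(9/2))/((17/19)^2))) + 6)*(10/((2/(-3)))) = -9620635726/1666737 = -5772.14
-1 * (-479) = 479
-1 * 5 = -5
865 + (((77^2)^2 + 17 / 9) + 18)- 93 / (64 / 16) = 35153902.64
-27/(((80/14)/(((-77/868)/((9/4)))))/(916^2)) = 24227742/155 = 156308.01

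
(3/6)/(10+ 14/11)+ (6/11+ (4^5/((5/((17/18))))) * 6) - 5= 47308559/40920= 1156.12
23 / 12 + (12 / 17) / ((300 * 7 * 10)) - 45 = -7690369 / 178500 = -43.08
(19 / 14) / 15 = 19 / 210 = 0.09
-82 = -82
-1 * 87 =-87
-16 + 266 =250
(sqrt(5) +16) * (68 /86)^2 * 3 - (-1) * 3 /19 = 3468 * sqrt(5) /1849 +1059819 /35131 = 34.36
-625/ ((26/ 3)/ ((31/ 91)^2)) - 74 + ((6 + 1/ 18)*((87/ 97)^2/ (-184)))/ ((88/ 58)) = -1351217851580869/ 16400991390784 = -82.39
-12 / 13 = -0.92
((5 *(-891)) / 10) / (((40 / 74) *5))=-32967 / 200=-164.84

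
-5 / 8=-0.62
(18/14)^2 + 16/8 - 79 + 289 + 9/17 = 178414/833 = 214.18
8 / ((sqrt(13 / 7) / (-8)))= -64 * sqrt(91) / 13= -46.96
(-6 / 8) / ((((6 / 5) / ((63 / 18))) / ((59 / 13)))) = -9.93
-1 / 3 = -0.33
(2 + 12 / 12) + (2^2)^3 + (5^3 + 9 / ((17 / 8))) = 3336 / 17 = 196.24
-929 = -929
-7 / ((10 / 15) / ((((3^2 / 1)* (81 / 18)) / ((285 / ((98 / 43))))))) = -27783 / 8170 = -3.40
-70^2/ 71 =-4900/ 71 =-69.01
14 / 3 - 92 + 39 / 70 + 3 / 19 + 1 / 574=-7084801 / 81795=-86.62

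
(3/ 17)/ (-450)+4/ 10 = 1019/ 2550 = 0.40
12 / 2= 6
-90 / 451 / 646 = -45 / 145673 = -0.00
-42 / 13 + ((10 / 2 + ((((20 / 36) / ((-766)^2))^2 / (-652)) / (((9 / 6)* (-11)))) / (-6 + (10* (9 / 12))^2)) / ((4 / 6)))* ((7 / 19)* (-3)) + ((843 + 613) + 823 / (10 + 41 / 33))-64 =446268512044654841557819039 / 306991289122661122931952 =1453.68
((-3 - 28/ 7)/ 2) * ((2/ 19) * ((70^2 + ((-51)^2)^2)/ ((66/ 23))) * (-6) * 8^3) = 558072965632/ 209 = 2670205577.19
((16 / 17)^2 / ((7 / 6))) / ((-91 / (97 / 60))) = -12416 / 920465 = -0.01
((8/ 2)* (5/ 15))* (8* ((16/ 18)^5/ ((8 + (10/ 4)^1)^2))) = 0.05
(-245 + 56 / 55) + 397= 8416 / 55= 153.02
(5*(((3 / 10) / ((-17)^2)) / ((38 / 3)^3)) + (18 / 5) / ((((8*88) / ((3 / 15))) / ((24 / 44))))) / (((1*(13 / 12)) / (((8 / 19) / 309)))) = 107531604 / 152552104265275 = 0.00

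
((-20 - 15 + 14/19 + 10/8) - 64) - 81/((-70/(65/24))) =-199775/2128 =-93.88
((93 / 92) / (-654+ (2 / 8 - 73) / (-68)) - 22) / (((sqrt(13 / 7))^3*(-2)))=14978401*sqrt(91) / 32872359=4.35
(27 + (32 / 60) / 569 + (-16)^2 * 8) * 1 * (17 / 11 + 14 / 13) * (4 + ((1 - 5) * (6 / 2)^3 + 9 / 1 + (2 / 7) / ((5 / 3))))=-41985665305 / 81367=-516003.60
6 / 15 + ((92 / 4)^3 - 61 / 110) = 1338353 / 110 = 12166.85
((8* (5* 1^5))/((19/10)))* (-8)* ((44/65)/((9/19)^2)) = -535040/1053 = -508.11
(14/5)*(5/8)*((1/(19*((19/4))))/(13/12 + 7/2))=84/19855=0.00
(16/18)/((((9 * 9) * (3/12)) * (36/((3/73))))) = 8/159651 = 0.00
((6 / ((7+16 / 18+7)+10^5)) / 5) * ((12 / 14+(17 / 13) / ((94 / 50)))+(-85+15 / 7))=-1341279 / 1374954685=-0.00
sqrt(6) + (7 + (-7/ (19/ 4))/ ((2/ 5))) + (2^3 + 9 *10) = sqrt(6) + 1925/ 19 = 103.77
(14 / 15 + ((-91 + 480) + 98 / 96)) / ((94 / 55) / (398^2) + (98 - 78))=40872944519 / 2090933928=19.55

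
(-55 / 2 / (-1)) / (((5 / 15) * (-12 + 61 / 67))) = -11055 / 1486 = -7.44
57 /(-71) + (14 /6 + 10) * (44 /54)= 53177 /5751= 9.25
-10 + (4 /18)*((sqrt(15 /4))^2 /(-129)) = -7745 /774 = -10.01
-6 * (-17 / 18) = 17 / 3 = 5.67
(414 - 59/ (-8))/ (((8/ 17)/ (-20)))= -286535/ 16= -17908.44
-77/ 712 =-0.11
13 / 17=0.76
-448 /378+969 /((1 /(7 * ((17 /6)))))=1037735 /54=19217.31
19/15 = 1.27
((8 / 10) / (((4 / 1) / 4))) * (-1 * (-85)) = 68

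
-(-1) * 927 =927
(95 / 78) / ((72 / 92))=2185 / 1404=1.56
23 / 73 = 0.32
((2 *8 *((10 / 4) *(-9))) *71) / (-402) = 4260 / 67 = 63.58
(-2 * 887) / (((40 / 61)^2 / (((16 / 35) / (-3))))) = 3300527 / 5250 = 628.67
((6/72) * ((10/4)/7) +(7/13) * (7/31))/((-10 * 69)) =-10247/46715760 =-0.00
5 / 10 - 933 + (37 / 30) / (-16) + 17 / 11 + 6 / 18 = -1638029 / 1760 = -930.70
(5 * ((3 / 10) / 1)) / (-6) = -1 / 4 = -0.25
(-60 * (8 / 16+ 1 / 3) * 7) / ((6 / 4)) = -700 / 3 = -233.33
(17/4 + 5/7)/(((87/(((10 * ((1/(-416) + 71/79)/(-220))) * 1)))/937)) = -1278856017/587082496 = -2.18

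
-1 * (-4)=4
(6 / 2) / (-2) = -3 / 2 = -1.50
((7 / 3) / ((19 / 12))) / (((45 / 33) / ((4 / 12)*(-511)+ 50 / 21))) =-155188 / 855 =-181.51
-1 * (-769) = 769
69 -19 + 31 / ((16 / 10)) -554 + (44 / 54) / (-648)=-8479021 / 17496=-484.63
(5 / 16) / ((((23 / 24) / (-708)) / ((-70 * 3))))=1115100 / 23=48482.61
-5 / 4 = -1.25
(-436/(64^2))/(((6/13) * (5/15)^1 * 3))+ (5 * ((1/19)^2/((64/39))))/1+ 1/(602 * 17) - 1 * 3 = -3.22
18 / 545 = 0.03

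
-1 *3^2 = -9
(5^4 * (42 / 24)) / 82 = 4375 / 328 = 13.34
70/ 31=2.26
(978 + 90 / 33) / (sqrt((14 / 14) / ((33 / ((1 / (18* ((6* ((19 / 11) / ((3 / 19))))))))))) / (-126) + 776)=154958832* sqrt(3) / 4100040770208757 + 5181729127110144 / 4100040770208757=1.26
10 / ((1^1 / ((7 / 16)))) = 35 / 8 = 4.38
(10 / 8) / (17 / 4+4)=5 / 33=0.15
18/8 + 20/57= 593/228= 2.60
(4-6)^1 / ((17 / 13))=-26 / 17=-1.53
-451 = -451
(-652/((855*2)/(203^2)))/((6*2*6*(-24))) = 6717067/738720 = 9.09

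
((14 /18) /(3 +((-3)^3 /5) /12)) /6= 70 /1377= 0.05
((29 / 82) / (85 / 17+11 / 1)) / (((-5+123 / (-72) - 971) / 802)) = -34887 / 1924130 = -0.02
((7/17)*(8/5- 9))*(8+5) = -3367/85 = -39.61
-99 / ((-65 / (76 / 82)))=3762 / 2665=1.41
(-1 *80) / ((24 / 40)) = -400 / 3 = -133.33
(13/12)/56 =0.02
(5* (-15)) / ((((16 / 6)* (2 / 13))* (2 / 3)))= -8775 / 32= -274.22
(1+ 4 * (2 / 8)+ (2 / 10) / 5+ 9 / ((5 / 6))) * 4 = 1284 / 25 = 51.36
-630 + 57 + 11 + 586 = 24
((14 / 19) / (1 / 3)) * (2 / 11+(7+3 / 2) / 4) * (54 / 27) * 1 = 4263 / 418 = 10.20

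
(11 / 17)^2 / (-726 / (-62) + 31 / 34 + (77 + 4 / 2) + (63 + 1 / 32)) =120032 / 44337071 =0.00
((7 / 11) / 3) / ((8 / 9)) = 21 / 88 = 0.24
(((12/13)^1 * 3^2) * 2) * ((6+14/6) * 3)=5400/13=415.38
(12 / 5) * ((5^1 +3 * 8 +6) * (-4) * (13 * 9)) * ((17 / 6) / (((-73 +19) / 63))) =129948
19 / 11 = 1.73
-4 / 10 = -2 / 5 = -0.40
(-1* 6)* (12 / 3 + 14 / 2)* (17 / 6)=-187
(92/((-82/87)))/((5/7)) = -28014/205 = -136.65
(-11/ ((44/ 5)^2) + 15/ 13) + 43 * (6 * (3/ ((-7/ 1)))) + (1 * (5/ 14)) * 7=-1714667/ 16016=-107.06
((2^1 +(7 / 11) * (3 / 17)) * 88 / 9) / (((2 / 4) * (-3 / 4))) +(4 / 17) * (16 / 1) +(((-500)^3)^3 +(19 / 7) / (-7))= -1953125000000000000000052.00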